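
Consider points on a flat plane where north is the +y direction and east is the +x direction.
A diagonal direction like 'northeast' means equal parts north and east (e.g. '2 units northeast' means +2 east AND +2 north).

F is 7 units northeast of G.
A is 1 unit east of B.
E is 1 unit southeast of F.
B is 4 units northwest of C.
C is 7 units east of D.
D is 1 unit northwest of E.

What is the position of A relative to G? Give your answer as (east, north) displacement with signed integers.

Answer: A is at (east=11, north=11) relative to G.

Derivation:
Place G at the origin (east=0, north=0).
  F is 7 units northeast of G: delta (east=+7, north=+7); F at (east=7, north=7).
  E is 1 unit southeast of F: delta (east=+1, north=-1); E at (east=8, north=6).
  D is 1 unit northwest of E: delta (east=-1, north=+1); D at (east=7, north=7).
  C is 7 units east of D: delta (east=+7, north=+0); C at (east=14, north=7).
  B is 4 units northwest of C: delta (east=-4, north=+4); B at (east=10, north=11).
  A is 1 unit east of B: delta (east=+1, north=+0); A at (east=11, north=11).
Therefore A relative to G: (east=11, north=11).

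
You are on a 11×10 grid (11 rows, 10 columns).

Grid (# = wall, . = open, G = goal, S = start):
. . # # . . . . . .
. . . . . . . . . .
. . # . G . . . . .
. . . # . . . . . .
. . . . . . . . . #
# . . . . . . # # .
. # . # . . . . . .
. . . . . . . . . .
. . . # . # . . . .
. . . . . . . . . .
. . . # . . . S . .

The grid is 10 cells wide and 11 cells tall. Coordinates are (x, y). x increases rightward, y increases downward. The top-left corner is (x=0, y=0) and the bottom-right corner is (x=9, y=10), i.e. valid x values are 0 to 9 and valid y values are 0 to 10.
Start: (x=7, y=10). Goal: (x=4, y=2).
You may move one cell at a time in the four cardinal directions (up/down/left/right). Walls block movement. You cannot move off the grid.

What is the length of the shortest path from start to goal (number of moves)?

BFS from (x=7, y=10) until reaching (x=4, y=2):
  Distance 0: (x=7, y=10)
  Distance 1: (x=7, y=9), (x=6, y=10), (x=8, y=10)
  Distance 2: (x=7, y=8), (x=6, y=9), (x=8, y=9), (x=5, y=10), (x=9, y=10)
  Distance 3: (x=7, y=7), (x=6, y=8), (x=8, y=8), (x=5, y=9), (x=9, y=9), (x=4, y=10)
  Distance 4: (x=7, y=6), (x=6, y=7), (x=8, y=7), (x=9, y=8), (x=4, y=9)
  Distance 5: (x=6, y=6), (x=8, y=6), (x=5, y=7), (x=9, y=7), (x=4, y=8), (x=3, y=9)
  Distance 6: (x=6, y=5), (x=5, y=6), (x=9, y=6), (x=4, y=7), (x=2, y=9)
  Distance 7: (x=6, y=4), (x=5, y=5), (x=9, y=5), (x=4, y=6), (x=3, y=7), (x=2, y=8), (x=1, y=9), (x=2, y=10)
  Distance 8: (x=6, y=3), (x=5, y=4), (x=7, y=4), (x=4, y=5), (x=2, y=7), (x=1, y=8), (x=0, y=9), (x=1, y=10)
  Distance 9: (x=6, y=2), (x=5, y=3), (x=7, y=3), (x=4, y=4), (x=8, y=4), (x=3, y=5), (x=2, y=6), (x=1, y=7), (x=0, y=8), (x=0, y=10)
  Distance 10: (x=6, y=1), (x=5, y=2), (x=7, y=2), (x=4, y=3), (x=8, y=3), (x=3, y=4), (x=2, y=5), (x=0, y=7)
  Distance 11: (x=6, y=0), (x=5, y=1), (x=7, y=1), (x=4, y=2), (x=8, y=2), (x=9, y=3), (x=2, y=4), (x=1, y=5), (x=0, y=6)  <- goal reached here
One shortest path (11 moves): (x=7, y=10) -> (x=6, y=10) -> (x=5, y=10) -> (x=4, y=10) -> (x=4, y=9) -> (x=4, y=8) -> (x=4, y=7) -> (x=4, y=6) -> (x=4, y=5) -> (x=4, y=4) -> (x=4, y=3) -> (x=4, y=2)

Answer: Shortest path length: 11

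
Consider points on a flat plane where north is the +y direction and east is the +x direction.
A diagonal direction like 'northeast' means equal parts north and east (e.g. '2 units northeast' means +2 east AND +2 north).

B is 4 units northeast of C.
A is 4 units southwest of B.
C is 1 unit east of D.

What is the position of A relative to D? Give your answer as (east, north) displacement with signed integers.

Answer: A is at (east=1, north=0) relative to D.

Derivation:
Place D at the origin (east=0, north=0).
  C is 1 unit east of D: delta (east=+1, north=+0); C at (east=1, north=0).
  B is 4 units northeast of C: delta (east=+4, north=+4); B at (east=5, north=4).
  A is 4 units southwest of B: delta (east=-4, north=-4); A at (east=1, north=0).
Therefore A relative to D: (east=1, north=0).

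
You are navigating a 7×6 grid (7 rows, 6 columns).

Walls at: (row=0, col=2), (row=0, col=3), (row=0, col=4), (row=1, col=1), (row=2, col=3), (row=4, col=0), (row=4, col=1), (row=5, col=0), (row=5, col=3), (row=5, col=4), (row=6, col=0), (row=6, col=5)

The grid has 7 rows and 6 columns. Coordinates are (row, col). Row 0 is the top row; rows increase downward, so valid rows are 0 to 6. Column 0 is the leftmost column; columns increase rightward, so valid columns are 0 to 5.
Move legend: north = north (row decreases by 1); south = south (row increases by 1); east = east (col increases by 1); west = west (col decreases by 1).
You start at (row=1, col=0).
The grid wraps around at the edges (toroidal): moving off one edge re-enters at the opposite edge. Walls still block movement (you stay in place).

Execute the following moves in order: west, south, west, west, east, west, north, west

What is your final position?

Answer: Final position: (row=1, col=3)

Derivation:
Start: (row=1, col=0)
  west (west): (row=1, col=0) -> (row=1, col=5)
  south (south): (row=1, col=5) -> (row=2, col=5)
  west (west): (row=2, col=5) -> (row=2, col=4)
  west (west): blocked, stay at (row=2, col=4)
  east (east): (row=2, col=4) -> (row=2, col=5)
  west (west): (row=2, col=5) -> (row=2, col=4)
  north (north): (row=2, col=4) -> (row=1, col=4)
  west (west): (row=1, col=4) -> (row=1, col=3)
Final: (row=1, col=3)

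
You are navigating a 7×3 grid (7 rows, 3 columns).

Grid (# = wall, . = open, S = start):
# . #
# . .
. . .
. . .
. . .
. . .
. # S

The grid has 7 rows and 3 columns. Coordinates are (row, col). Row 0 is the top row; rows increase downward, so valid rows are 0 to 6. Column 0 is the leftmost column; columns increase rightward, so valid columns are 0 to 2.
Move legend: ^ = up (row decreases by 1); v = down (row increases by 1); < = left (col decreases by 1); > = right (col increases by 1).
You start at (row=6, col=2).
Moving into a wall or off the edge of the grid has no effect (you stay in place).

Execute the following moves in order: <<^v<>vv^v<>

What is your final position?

Answer: Final position: (row=6, col=2)

Derivation:
Start: (row=6, col=2)
  < (left): blocked, stay at (row=6, col=2)
  < (left): blocked, stay at (row=6, col=2)
  ^ (up): (row=6, col=2) -> (row=5, col=2)
  v (down): (row=5, col=2) -> (row=6, col=2)
  < (left): blocked, stay at (row=6, col=2)
  > (right): blocked, stay at (row=6, col=2)
  v (down): blocked, stay at (row=6, col=2)
  v (down): blocked, stay at (row=6, col=2)
  ^ (up): (row=6, col=2) -> (row=5, col=2)
  v (down): (row=5, col=2) -> (row=6, col=2)
  < (left): blocked, stay at (row=6, col=2)
  > (right): blocked, stay at (row=6, col=2)
Final: (row=6, col=2)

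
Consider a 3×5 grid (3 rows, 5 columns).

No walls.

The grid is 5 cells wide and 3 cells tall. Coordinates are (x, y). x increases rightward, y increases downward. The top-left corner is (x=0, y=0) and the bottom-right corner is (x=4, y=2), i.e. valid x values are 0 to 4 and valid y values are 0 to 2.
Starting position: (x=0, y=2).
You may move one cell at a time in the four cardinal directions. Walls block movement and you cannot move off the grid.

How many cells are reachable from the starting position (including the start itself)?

Answer: Reachable cells: 15

Derivation:
BFS flood-fill from (x=0, y=2):
  Distance 0: (x=0, y=2)
  Distance 1: (x=0, y=1), (x=1, y=2)
  Distance 2: (x=0, y=0), (x=1, y=1), (x=2, y=2)
  Distance 3: (x=1, y=0), (x=2, y=1), (x=3, y=2)
  Distance 4: (x=2, y=0), (x=3, y=1), (x=4, y=2)
  Distance 5: (x=3, y=0), (x=4, y=1)
  Distance 6: (x=4, y=0)
Total reachable: 15 (grid has 15 open cells total)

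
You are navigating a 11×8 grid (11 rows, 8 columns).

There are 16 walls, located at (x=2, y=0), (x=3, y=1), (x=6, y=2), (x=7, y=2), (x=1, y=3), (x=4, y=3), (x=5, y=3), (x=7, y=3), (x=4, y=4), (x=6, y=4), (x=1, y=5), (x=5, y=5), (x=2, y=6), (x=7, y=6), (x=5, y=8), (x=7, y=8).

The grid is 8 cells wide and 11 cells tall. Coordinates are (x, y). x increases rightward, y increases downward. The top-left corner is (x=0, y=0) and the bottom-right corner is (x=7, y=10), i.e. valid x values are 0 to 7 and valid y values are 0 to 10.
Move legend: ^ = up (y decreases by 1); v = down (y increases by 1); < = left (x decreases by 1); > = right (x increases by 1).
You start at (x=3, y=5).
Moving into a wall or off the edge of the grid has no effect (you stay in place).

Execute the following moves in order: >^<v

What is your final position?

Answer: Final position: (x=3, y=6)

Derivation:
Start: (x=3, y=5)
  > (right): (x=3, y=5) -> (x=4, y=5)
  ^ (up): blocked, stay at (x=4, y=5)
  < (left): (x=4, y=5) -> (x=3, y=5)
  v (down): (x=3, y=5) -> (x=3, y=6)
Final: (x=3, y=6)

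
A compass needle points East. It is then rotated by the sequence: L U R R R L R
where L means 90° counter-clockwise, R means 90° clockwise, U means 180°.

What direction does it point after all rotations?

Answer: Final heading: East

Derivation:
Start: East
  L (left (90° counter-clockwise)) -> North
  U (U-turn (180°)) -> South
  R (right (90° clockwise)) -> West
  R (right (90° clockwise)) -> North
  R (right (90° clockwise)) -> East
  L (left (90° counter-clockwise)) -> North
  R (right (90° clockwise)) -> East
Final: East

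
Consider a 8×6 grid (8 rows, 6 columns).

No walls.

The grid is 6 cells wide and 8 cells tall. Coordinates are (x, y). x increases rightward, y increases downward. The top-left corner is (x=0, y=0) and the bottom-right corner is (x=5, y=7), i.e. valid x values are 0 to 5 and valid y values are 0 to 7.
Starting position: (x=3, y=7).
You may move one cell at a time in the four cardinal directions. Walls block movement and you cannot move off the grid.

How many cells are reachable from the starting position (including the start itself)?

Answer: Reachable cells: 48

Derivation:
BFS flood-fill from (x=3, y=7):
  Distance 0: (x=3, y=7)
  Distance 1: (x=3, y=6), (x=2, y=7), (x=4, y=7)
  Distance 2: (x=3, y=5), (x=2, y=6), (x=4, y=6), (x=1, y=7), (x=5, y=7)
  Distance 3: (x=3, y=4), (x=2, y=5), (x=4, y=5), (x=1, y=6), (x=5, y=6), (x=0, y=7)
  Distance 4: (x=3, y=3), (x=2, y=4), (x=4, y=4), (x=1, y=5), (x=5, y=5), (x=0, y=6)
  Distance 5: (x=3, y=2), (x=2, y=3), (x=4, y=3), (x=1, y=4), (x=5, y=4), (x=0, y=5)
  Distance 6: (x=3, y=1), (x=2, y=2), (x=4, y=2), (x=1, y=3), (x=5, y=3), (x=0, y=4)
  Distance 7: (x=3, y=0), (x=2, y=1), (x=4, y=1), (x=1, y=2), (x=5, y=2), (x=0, y=3)
  Distance 8: (x=2, y=0), (x=4, y=0), (x=1, y=1), (x=5, y=1), (x=0, y=2)
  Distance 9: (x=1, y=0), (x=5, y=0), (x=0, y=1)
  Distance 10: (x=0, y=0)
Total reachable: 48 (grid has 48 open cells total)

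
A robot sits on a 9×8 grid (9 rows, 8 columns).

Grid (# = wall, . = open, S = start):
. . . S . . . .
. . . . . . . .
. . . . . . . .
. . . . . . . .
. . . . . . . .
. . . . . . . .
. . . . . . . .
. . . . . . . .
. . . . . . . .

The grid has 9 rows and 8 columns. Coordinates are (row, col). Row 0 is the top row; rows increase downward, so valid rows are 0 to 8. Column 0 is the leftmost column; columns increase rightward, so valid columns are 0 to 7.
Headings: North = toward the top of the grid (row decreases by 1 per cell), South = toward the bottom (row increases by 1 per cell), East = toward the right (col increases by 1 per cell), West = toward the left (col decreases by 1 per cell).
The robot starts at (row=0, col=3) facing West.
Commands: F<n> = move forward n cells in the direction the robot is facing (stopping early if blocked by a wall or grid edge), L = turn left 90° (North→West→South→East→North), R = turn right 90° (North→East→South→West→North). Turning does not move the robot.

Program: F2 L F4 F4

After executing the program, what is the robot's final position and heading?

Start: (row=0, col=3), facing West
  F2: move forward 2, now at (row=0, col=1)
  L: turn left, now facing South
  F4: move forward 4, now at (row=4, col=1)
  F4: move forward 4, now at (row=8, col=1)
Final: (row=8, col=1), facing South

Answer: Final position: (row=8, col=1), facing South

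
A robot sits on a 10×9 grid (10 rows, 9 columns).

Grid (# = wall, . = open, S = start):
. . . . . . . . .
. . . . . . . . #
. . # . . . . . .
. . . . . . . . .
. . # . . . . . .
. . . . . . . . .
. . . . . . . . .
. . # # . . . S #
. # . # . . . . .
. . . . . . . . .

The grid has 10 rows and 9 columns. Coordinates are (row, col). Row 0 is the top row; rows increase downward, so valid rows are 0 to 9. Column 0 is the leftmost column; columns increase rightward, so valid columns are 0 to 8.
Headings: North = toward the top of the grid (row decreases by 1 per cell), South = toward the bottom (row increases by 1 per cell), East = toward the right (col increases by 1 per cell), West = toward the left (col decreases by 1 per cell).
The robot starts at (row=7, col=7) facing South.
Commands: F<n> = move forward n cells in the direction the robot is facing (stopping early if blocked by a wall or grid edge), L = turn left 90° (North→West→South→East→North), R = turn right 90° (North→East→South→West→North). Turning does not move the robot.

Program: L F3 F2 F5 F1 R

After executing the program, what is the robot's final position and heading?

Answer: Final position: (row=7, col=7), facing South

Derivation:
Start: (row=7, col=7), facing South
  L: turn left, now facing East
  F3: move forward 0/3 (blocked), now at (row=7, col=7)
  F2: move forward 0/2 (blocked), now at (row=7, col=7)
  F5: move forward 0/5 (blocked), now at (row=7, col=7)
  F1: move forward 0/1 (blocked), now at (row=7, col=7)
  R: turn right, now facing South
Final: (row=7, col=7), facing South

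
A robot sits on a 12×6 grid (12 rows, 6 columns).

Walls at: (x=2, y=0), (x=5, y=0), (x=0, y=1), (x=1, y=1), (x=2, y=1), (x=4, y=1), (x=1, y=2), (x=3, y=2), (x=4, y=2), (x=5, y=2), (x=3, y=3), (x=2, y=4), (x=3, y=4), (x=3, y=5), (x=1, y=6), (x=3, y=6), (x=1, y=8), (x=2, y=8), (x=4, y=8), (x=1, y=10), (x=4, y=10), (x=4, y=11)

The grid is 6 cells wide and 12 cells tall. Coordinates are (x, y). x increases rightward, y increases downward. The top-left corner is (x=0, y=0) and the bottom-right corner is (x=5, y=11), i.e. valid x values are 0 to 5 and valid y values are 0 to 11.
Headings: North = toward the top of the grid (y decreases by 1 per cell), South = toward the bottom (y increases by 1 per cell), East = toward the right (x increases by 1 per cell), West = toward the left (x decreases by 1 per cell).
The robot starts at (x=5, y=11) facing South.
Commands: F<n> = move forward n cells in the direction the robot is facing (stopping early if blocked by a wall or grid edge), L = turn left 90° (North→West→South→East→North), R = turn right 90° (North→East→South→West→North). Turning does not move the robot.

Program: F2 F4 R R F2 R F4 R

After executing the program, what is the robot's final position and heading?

Answer: Final position: (x=5, y=9), facing South

Derivation:
Start: (x=5, y=11), facing South
  F2: move forward 0/2 (blocked), now at (x=5, y=11)
  F4: move forward 0/4 (blocked), now at (x=5, y=11)
  R: turn right, now facing West
  R: turn right, now facing North
  F2: move forward 2, now at (x=5, y=9)
  R: turn right, now facing East
  F4: move forward 0/4 (blocked), now at (x=5, y=9)
  R: turn right, now facing South
Final: (x=5, y=9), facing South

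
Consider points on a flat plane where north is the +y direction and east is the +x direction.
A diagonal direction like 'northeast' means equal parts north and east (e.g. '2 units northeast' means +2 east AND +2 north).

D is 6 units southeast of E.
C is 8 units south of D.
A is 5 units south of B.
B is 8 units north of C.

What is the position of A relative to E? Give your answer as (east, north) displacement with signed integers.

Place E at the origin (east=0, north=0).
  D is 6 units southeast of E: delta (east=+6, north=-6); D at (east=6, north=-6).
  C is 8 units south of D: delta (east=+0, north=-8); C at (east=6, north=-14).
  B is 8 units north of C: delta (east=+0, north=+8); B at (east=6, north=-6).
  A is 5 units south of B: delta (east=+0, north=-5); A at (east=6, north=-11).
Therefore A relative to E: (east=6, north=-11).

Answer: A is at (east=6, north=-11) relative to E.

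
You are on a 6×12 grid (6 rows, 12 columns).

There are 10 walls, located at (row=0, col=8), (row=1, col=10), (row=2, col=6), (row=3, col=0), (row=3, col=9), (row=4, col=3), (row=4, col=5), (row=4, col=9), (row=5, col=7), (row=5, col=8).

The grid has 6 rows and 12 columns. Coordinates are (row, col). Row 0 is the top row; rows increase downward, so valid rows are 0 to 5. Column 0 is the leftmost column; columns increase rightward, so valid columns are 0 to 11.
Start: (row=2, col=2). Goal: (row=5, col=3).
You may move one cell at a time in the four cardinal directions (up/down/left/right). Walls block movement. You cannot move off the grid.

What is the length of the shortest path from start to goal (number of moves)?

BFS from (row=2, col=2) until reaching (row=5, col=3):
  Distance 0: (row=2, col=2)
  Distance 1: (row=1, col=2), (row=2, col=1), (row=2, col=3), (row=3, col=2)
  Distance 2: (row=0, col=2), (row=1, col=1), (row=1, col=3), (row=2, col=0), (row=2, col=4), (row=3, col=1), (row=3, col=3), (row=4, col=2)
  Distance 3: (row=0, col=1), (row=0, col=3), (row=1, col=0), (row=1, col=4), (row=2, col=5), (row=3, col=4), (row=4, col=1), (row=5, col=2)
  Distance 4: (row=0, col=0), (row=0, col=4), (row=1, col=5), (row=3, col=5), (row=4, col=0), (row=4, col=4), (row=5, col=1), (row=5, col=3)  <- goal reached here
One shortest path (4 moves): (row=2, col=2) -> (row=3, col=2) -> (row=4, col=2) -> (row=5, col=2) -> (row=5, col=3)

Answer: Shortest path length: 4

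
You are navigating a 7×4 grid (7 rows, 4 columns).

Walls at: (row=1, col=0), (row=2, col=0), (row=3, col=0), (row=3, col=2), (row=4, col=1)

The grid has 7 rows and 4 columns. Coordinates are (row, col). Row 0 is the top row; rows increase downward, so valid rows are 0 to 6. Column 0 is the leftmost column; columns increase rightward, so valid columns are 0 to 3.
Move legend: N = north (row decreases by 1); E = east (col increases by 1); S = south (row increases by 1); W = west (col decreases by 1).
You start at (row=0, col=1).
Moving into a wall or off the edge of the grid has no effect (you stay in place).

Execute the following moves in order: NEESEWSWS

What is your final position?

Start: (row=0, col=1)
  N (north): blocked, stay at (row=0, col=1)
  E (east): (row=0, col=1) -> (row=0, col=2)
  E (east): (row=0, col=2) -> (row=0, col=3)
  S (south): (row=0, col=3) -> (row=1, col=3)
  E (east): blocked, stay at (row=1, col=3)
  W (west): (row=1, col=3) -> (row=1, col=2)
  S (south): (row=1, col=2) -> (row=2, col=2)
  W (west): (row=2, col=2) -> (row=2, col=1)
  S (south): (row=2, col=1) -> (row=3, col=1)
Final: (row=3, col=1)

Answer: Final position: (row=3, col=1)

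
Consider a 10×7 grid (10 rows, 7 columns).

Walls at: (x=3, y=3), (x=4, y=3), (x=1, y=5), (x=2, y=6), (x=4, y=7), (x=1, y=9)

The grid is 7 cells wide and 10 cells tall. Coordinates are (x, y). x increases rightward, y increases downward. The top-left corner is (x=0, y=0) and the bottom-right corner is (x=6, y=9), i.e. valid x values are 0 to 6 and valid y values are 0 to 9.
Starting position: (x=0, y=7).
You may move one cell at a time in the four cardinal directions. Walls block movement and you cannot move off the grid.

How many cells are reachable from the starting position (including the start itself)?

Answer: Reachable cells: 64

Derivation:
BFS flood-fill from (x=0, y=7):
  Distance 0: (x=0, y=7)
  Distance 1: (x=0, y=6), (x=1, y=7), (x=0, y=8)
  Distance 2: (x=0, y=5), (x=1, y=6), (x=2, y=7), (x=1, y=8), (x=0, y=9)
  Distance 3: (x=0, y=4), (x=3, y=7), (x=2, y=8)
  Distance 4: (x=0, y=3), (x=1, y=4), (x=3, y=6), (x=3, y=8), (x=2, y=9)
  Distance 5: (x=0, y=2), (x=1, y=3), (x=2, y=4), (x=3, y=5), (x=4, y=6), (x=4, y=8), (x=3, y=9)
  Distance 6: (x=0, y=1), (x=1, y=2), (x=2, y=3), (x=3, y=4), (x=2, y=5), (x=4, y=5), (x=5, y=6), (x=5, y=8), (x=4, y=9)
  Distance 7: (x=0, y=0), (x=1, y=1), (x=2, y=2), (x=4, y=4), (x=5, y=5), (x=6, y=6), (x=5, y=7), (x=6, y=8), (x=5, y=9)
  Distance 8: (x=1, y=0), (x=2, y=1), (x=3, y=2), (x=5, y=4), (x=6, y=5), (x=6, y=7), (x=6, y=9)
  Distance 9: (x=2, y=0), (x=3, y=1), (x=4, y=2), (x=5, y=3), (x=6, y=4)
  Distance 10: (x=3, y=0), (x=4, y=1), (x=5, y=2), (x=6, y=3)
  Distance 11: (x=4, y=0), (x=5, y=1), (x=6, y=2)
  Distance 12: (x=5, y=0), (x=6, y=1)
  Distance 13: (x=6, y=0)
Total reachable: 64 (grid has 64 open cells total)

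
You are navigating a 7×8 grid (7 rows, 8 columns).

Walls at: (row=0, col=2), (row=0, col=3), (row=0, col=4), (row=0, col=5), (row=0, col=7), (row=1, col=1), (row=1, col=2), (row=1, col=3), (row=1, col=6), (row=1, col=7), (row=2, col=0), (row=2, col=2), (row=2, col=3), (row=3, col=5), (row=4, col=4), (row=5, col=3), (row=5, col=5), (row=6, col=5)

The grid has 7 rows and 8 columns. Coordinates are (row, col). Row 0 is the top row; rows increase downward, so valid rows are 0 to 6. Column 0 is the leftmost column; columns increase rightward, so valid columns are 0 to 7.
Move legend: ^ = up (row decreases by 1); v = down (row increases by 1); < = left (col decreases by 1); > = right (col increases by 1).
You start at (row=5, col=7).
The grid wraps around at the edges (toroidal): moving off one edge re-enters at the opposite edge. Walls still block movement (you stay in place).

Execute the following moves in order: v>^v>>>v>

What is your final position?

Answer: Final position: (row=6, col=4)

Derivation:
Start: (row=5, col=7)
  v (down): (row=5, col=7) -> (row=6, col=7)
  > (right): (row=6, col=7) -> (row=6, col=0)
  ^ (up): (row=6, col=0) -> (row=5, col=0)
  v (down): (row=5, col=0) -> (row=6, col=0)
  > (right): (row=6, col=0) -> (row=6, col=1)
  > (right): (row=6, col=1) -> (row=6, col=2)
  > (right): (row=6, col=2) -> (row=6, col=3)
  v (down): blocked, stay at (row=6, col=3)
  > (right): (row=6, col=3) -> (row=6, col=4)
Final: (row=6, col=4)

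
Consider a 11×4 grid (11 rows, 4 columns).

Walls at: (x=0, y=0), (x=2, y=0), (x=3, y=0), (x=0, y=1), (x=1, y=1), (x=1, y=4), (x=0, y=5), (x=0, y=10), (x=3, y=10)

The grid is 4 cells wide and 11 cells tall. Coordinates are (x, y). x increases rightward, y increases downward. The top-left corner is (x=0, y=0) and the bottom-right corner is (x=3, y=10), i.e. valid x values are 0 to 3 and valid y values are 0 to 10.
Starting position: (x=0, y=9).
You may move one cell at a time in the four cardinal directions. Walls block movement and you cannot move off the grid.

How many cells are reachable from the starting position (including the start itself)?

Answer: Reachable cells: 34

Derivation:
BFS flood-fill from (x=0, y=9):
  Distance 0: (x=0, y=9)
  Distance 1: (x=0, y=8), (x=1, y=9)
  Distance 2: (x=0, y=7), (x=1, y=8), (x=2, y=9), (x=1, y=10)
  Distance 3: (x=0, y=6), (x=1, y=7), (x=2, y=8), (x=3, y=9), (x=2, y=10)
  Distance 4: (x=1, y=6), (x=2, y=7), (x=3, y=8)
  Distance 5: (x=1, y=5), (x=2, y=6), (x=3, y=7)
  Distance 6: (x=2, y=5), (x=3, y=6)
  Distance 7: (x=2, y=4), (x=3, y=5)
  Distance 8: (x=2, y=3), (x=3, y=4)
  Distance 9: (x=2, y=2), (x=1, y=3), (x=3, y=3)
  Distance 10: (x=2, y=1), (x=1, y=2), (x=3, y=2), (x=0, y=3)
  Distance 11: (x=3, y=1), (x=0, y=2), (x=0, y=4)
Total reachable: 34 (grid has 35 open cells total)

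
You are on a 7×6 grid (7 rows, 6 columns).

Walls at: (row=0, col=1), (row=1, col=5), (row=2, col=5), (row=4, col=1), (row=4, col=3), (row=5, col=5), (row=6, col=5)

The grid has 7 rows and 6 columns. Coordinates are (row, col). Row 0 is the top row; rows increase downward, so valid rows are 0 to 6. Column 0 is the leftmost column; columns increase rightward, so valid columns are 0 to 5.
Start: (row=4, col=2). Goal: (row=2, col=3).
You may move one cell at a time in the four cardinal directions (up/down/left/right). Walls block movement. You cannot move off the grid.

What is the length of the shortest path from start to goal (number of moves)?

Answer: Shortest path length: 3

Derivation:
BFS from (row=4, col=2) until reaching (row=2, col=3):
  Distance 0: (row=4, col=2)
  Distance 1: (row=3, col=2), (row=5, col=2)
  Distance 2: (row=2, col=2), (row=3, col=1), (row=3, col=3), (row=5, col=1), (row=5, col=3), (row=6, col=2)
  Distance 3: (row=1, col=2), (row=2, col=1), (row=2, col=3), (row=3, col=0), (row=3, col=4), (row=5, col=0), (row=5, col=4), (row=6, col=1), (row=6, col=3)  <- goal reached here
One shortest path (3 moves): (row=4, col=2) -> (row=3, col=2) -> (row=3, col=3) -> (row=2, col=3)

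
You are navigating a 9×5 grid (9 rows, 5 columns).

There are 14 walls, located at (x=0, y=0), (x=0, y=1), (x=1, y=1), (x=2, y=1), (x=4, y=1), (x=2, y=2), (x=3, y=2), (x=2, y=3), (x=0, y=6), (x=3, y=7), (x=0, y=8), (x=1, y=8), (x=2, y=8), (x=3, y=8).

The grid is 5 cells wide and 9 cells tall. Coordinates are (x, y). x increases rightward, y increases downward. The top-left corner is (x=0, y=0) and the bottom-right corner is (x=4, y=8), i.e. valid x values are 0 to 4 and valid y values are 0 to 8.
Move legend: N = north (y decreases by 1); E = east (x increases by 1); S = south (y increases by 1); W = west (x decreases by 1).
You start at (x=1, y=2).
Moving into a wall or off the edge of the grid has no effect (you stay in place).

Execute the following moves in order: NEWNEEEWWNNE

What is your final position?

Answer: Final position: (x=1, y=2)

Derivation:
Start: (x=1, y=2)
  N (north): blocked, stay at (x=1, y=2)
  E (east): blocked, stay at (x=1, y=2)
  W (west): (x=1, y=2) -> (x=0, y=2)
  N (north): blocked, stay at (x=0, y=2)
  E (east): (x=0, y=2) -> (x=1, y=2)
  E (east): blocked, stay at (x=1, y=2)
  E (east): blocked, stay at (x=1, y=2)
  W (west): (x=1, y=2) -> (x=0, y=2)
  W (west): blocked, stay at (x=0, y=2)
  N (north): blocked, stay at (x=0, y=2)
  N (north): blocked, stay at (x=0, y=2)
  E (east): (x=0, y=2) -> (x=1, y=2)
Final: (x=1, y=2)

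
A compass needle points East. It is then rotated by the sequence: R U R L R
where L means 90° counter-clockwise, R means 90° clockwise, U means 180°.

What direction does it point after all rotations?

Start: East
  R (right (90° clockwise)) -> South
  U (U-turn (180°)) -> North
  R (right (90° clockwise)) -> East
  L (left (90° counter-clockwise)) -> North
  R (right (90° clockwise)) -> East
Final: East

Answer: Final heading: East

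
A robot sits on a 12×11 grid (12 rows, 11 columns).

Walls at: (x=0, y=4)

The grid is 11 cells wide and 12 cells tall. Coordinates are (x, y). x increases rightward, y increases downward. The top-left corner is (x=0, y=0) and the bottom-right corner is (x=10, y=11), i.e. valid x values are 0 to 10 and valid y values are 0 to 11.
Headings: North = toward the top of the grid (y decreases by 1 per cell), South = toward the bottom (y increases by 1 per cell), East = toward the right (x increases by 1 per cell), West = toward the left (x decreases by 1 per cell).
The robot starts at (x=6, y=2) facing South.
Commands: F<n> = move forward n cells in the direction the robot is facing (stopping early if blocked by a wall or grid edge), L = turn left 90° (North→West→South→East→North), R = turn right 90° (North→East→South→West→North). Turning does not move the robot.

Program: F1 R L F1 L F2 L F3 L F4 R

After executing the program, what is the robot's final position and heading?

Answer: Final position: (x=4, y=1), facing North

Derivation:
Start: (x=6, y=2), facing South
  F1: move forward 1, now at (x=6, y=3)
  R: turn right, now facing West
  L: turn left, now facing South
  F1: move forward 1, now at (x=6, y=4)
  L: turn left, now facing East
  F2: move forward 2, now at (x=8, y=4)
  L: turn left, now facing North
  F3: move forward 3, now at (x=8, y=1)
  L: turn left, now facing West
  F4: move forward 4, now at (x=4, y=1)
  R: turn right, now facing North
Final: (x=4, y=1), facing North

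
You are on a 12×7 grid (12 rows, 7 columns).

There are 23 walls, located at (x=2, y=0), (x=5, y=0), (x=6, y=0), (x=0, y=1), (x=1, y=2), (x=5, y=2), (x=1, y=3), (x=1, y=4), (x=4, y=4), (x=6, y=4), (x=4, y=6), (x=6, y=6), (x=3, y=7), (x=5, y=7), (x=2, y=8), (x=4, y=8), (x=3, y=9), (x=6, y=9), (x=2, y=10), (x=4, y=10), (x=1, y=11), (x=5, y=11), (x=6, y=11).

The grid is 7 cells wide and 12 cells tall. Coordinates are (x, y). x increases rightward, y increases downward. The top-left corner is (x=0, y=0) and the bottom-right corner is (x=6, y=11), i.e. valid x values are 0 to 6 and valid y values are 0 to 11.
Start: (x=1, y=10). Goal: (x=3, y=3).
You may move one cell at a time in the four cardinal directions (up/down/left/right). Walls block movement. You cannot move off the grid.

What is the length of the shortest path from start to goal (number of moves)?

BFS from (x=1, y=10) until reaching (x=3, y=3):
  Distance 0: (x=1, y=10)
  Distance 1: (x=1, y=9), (x=0, y=10)
  Distance 2: (x=1, y=8), (x=0, y=9), (x=2, y=9), (x=0, y=11)
  Distance 3: (x=1, y=7), (x=0, y=8)
  Distance 4: (x=1, y=6), (x=0, y=7), (x=2, y=7)
  Distance 5: (x=1, y=5), (x=0, y=6), (x=2, y=6)
  Distance 6: (x=0, y=5), (x=2, y=5), (x=3, y=6)
  Distance 7: (x=0, y=4), (x=2, y=4), (x=3, y=5)
  Distance 8: (x=0, y=3), (x=2, y=3), (x=3, y=4), (x=4, y=5)
  Distance 9: (x=0, y=2), (x=2, y=2), (x=3, y=3), (x=5, y=5)  <- goal reached here
One shortest path (9 moves): (x=1, y=10) -> (x=1, y=9) -> (x=1, y=8) -> (x=1, y=7) -> (x=2, y=7) -> (x=2, y=6) -> (x=3, y=6) -> (x=3, y=5) -> (x=3, y=4) -> (x=3, y=3)

Answer: Shortest path length: 9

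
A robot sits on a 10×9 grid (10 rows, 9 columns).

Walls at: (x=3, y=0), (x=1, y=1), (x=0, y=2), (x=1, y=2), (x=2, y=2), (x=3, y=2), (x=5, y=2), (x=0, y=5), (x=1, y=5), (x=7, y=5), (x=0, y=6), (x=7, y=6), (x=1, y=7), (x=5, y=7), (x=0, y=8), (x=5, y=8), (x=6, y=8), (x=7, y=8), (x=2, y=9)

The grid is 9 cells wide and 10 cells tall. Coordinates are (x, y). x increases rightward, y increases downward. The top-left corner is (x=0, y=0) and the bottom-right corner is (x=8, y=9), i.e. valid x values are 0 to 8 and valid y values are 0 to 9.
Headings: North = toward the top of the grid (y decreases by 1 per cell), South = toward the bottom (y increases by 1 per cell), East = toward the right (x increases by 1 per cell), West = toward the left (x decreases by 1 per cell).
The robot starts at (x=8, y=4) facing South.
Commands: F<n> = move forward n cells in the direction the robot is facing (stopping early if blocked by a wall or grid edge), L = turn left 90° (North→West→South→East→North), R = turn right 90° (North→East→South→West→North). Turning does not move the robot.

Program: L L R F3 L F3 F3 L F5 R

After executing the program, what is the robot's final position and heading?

Answer: Final position: (x=4, y=0), facing North

Derivation:
Start: (x=8, y=4), facing South
  L: turn left, now facing East
  L: turn left, now facing North
  R: turn right, now facing East
  F3: move forward 0/3 (blocked), now at (x=8, y=4)
  L: turn left, now facing North
  F3: move forward 3, now at (x=8, y=1)
  F3: move forward 1/3 (blocked), now at (x=8, y=0)
  L: turn left, now facing West
  F5: move forward 4/5 (blocked), now at (x=4, y=0)
  R: turn right, now facing North
Final: (x=4, y=0), facing North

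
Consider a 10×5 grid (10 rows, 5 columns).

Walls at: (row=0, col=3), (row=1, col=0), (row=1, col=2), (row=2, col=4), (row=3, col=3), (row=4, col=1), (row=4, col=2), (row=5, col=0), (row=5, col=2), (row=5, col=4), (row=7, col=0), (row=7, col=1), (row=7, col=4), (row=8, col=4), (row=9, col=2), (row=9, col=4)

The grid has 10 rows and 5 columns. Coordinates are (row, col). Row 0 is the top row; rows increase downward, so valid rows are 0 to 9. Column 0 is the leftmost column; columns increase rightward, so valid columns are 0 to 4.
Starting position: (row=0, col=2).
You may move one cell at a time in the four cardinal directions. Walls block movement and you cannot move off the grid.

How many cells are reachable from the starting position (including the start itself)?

Answer: Reachable cells: 15

Derivation:
BFS flood-fill from (row=0, col=2):
  Distance 0: (row=0, col=2)
  Distance 1: (row=0, col=1)
  Distance 2: (row=0, col=0), (row=1, col=1)
  Distance 3: (row=2, col=1)
  Distance 4: (row=2, col=0), (row=2, col=2), (row=3, col=1)
  Distance 5: (row=2, col=3), (row=3, col=0), (row=3, col=2)
  Distance 6: (row=1, col=3), (row=4, col=0)
  Distance 7: (row=1, col=4)
  Distance 8: (row=0, col=4)
Total reachable: 15 (grid has 34 open cells total)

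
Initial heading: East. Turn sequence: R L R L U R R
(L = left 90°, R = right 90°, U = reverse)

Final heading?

Start: East
  R (right (90° clockwise)) -> South
  L (left (90° counter-clockwise)) -> East
  R (right (90° clockwise)) -> South
  L (left (90° counter-clockwise)) -> East
  U (U-turn (180°)) -> West
  R (right (90° clockwise)) -> North
  R (right (90° clockwise)) -> East
Final: East

Answer: Final heading: East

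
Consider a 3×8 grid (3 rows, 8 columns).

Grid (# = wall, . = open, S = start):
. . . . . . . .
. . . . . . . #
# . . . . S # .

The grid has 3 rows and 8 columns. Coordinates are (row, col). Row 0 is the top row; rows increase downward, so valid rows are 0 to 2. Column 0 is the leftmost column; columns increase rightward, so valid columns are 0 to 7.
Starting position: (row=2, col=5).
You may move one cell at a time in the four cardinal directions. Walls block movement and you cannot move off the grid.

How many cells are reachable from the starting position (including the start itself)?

Answer: Reachable cells: 20

Derivation:
BFS flood-fill from (row=2, col=5):
  Distance 0: (row=2, col=5)
  Distance 1: (row=1, col=5), (row=2, col=4)
  Distance 2: (row=0, col=5), (row=1, col=4), (row=1, col=6), (row=2, col=3)
  Distance 3: (row=0, col=4), (row=0, col=6), (row=1, col=3), (row=2, col=2)
  Distance 4: (row=0, col=3), (row=0, col=7), (row=1, col=2), (row=2, col=1)
  Distance 5: (row=0, col=2), (row=1, col=1)
  Distance 6: (row=0, col=1), (row=1, col=0)
  Distance 7: (row=0, col=0)
Total reachable: 20 (grid has 21 open cells total)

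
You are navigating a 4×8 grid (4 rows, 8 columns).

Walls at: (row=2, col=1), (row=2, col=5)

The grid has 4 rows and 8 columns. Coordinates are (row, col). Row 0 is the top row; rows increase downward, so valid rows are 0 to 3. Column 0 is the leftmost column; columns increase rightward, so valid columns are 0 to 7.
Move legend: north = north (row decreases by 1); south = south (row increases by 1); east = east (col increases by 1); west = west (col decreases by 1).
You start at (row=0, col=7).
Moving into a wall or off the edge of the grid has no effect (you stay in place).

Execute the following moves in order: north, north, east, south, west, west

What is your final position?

Start: (row=0, col=7)
  north (north): blocked, stay at (row=0, col=7)
  north (north): blocked, stay at (row=0, col=7)
  east (east): blocked, stay at (row=0, col=7)
  south (south): (row=0, col=7) -> (row=1, col=7)
  west (west): (row=1, col=7) -> (row=1, col=6)
  west (west): (row=1, col=6) -> (row=1, col=5)
Final: (row=1, col=5)

Answer: Final position: (row=1, col=5)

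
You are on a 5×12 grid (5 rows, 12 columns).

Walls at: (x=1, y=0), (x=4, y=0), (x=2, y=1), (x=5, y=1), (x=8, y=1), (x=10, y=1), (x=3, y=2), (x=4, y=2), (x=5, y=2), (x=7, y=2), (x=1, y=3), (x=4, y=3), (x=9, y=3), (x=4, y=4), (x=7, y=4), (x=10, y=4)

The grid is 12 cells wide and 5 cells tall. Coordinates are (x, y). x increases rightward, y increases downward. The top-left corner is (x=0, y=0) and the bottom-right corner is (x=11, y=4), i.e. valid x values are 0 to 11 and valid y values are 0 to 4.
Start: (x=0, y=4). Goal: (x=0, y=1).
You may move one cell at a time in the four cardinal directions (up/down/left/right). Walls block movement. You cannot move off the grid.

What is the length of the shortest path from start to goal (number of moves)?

BFS from (x=0, y=4) until reaching (x=0, y=1):
  Distance 0: (x=0, y=4)
  Distance 1: (x=0, y=3), (x=1, y=4)
  Distance 2: (x=0, y=2), (x=2, y=4)
  Distance 3: (x=0, y=1), (x=1, y=2), (x=2, y=3), (x=3, y=4)  <- goal reached here
One shortest path (3 moves): (x=0, y=4) -> (x=0, y=3) -> (x=0, y=2) -> (x=0, y=1)

Answer: Shortest path length: 3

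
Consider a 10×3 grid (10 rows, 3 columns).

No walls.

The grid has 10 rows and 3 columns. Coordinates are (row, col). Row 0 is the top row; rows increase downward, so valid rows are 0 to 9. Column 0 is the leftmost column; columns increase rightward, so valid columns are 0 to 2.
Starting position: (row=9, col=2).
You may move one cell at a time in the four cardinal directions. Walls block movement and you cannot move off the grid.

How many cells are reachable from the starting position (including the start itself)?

Answer: Reachable cells: 30

Derivation:
BFS flood-fill from (row=9, col=2):
  Distance 0: (row=9, col=2)
  Distance 1: (row=8, col=2), (row=9, col=1)
  Distance 2: (row=7, col=2), (row=8, col=1), (row=9, col=0)
  Distance 3: (row=6, col=2), (row=7, col=1), (row=8, col=0)
  Distance 4: (row=5, col=2), (row=6, col=1), (row=7, col=0)
  Distance 5: (row=4, col=2), (row=5, col=1), (row=6, col=0)
  Distance 6: (row=3, col=2), (row=4, col=1), (row=5, col=0)
  Distance 7: (row=2, col=2), (row=3, col=1), (row=4, col=0)
  Distance 8: (row=1, col=2), (row=2, col=1), (row=3, col=0)
  Distance 9: (row=0, col=2), (row=1, col=1), (row=2, col=0)
  Distance 10: (row=0, col=1), (row=1, col=0)
  Distance 11: (row=0, col=0)
Total reachable: 30 (grid has 30 open cells total)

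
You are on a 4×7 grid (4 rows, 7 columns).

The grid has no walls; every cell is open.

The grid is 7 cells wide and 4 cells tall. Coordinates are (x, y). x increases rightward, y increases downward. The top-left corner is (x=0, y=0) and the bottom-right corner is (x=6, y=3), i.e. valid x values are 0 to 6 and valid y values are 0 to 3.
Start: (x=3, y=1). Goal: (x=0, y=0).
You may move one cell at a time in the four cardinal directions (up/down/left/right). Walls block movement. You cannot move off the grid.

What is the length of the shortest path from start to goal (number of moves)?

BFS from (x=3, y=1) until reaching (x=0, y=0):
  Distance 0: (x=3, y=1)
  Distance 1: (x=3, y=0), (x=2, y=1), (x=4, y=1), (x=3, y=2)
  Distance 2: (x=2, y=0), (x=4, y=0), (x=1, y=1), (x=5, y=1), (x=2, y=2), (x=4, y=2), (x=3, y=3)
  Distance 3: (x=1, y=0), (x=5, y=0), (x=0, y=1), (x=6, y=1), (x=1, y=2), (x=5, y=2), (x=2, y=3), (x=4, y=3)
  Distance 4: (x=0, y=0), (x=6, y=0), (x=0, y=2), (x=6, y=2), (x=1, y=3), (x=5, y=3)  <- goal reached here
One shortest path (4 moves): (x=3, y=1) -> (x=2, y=1) -> (x=1, y=1) -> (x=0, y=1) -> (x=0, y=0)

Answer: Shortest path length: 4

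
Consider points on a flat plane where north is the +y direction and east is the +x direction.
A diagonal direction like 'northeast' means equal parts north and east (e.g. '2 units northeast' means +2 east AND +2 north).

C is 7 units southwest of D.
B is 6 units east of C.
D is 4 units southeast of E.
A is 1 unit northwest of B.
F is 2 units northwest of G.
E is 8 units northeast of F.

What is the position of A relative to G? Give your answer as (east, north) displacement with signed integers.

Place G at the origin (east=0, north=0).
  F is 2 units northwest of G: delta (east=-2, north=+2); F at (east=-2, north=2).
  E is 8 units northeast of F: delta (east=+8, north=+8); E at (east=6, north=10).
  D is 4 units southeast of E: delta (east=+4, north=-4); D at (east=10, north=6).
  C is 7 units southwest of D: delta (east=-7, north=-7); C at (east=3, north=-1).
  B is 6 units east of C: delta (east=+6, north=+0); B at (east=9, north=-1).
  A is 1 unit northwest of B: delta (east=-1, north=+1); A at (east=8, north=0).
Therefore A relative to G: (east=8, north=0).

Answer: A is at (east=8, north=0) relative to G.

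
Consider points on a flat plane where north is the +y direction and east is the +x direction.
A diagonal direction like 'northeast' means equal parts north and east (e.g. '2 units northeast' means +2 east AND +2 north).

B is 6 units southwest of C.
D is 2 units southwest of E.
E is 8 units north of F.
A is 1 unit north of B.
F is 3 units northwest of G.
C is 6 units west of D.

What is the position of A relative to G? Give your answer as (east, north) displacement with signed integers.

Place G at the origin (east=0, north=0).
  F is 3 units northwest of G: delta (east=-3, north=+3); F at (east=-3, north=3).
  E is 8 units north of F: delta (east=+0, north=+8); E at (east=-3, north=11).
  D is 2 units southwest of E: delta (east=-2, north=-2); D at (east=-5, north=9).
  C is 6 units west of D: delta (east=-6, north=+0); C at (east=-11, north=9).
  B is 6 units southwest of C: delta (east=-6, north=-6); B at (east=-17, north=3).
  A is 1 unit north of B: delta (east=+0, north=+1); A at (east=-17, north=4).
Therefore A relative to G: (east=-17, north=4).

Answer: A is at (east=-17, north=4) relative to G.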